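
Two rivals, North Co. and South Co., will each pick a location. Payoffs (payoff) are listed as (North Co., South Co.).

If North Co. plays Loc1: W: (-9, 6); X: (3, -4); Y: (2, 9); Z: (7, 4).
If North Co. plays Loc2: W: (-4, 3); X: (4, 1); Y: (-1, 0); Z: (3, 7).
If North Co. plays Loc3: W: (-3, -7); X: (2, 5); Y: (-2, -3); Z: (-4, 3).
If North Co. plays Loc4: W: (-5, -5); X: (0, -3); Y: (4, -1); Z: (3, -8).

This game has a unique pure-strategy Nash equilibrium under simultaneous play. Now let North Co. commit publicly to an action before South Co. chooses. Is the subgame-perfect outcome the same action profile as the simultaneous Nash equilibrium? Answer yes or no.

South Co. best-responds to each possible North Co. move:
- Loc1 → South Co. plays Y (best of 6, -4, 9, 4); North Co. gets 2.
- Loc2 → South Co. plays Z (best of 3, 1, 0, 7); North Co. gets 3.
- Loc3 → South Co. plays X (best of -7, 5, -3, 3); North Co. gets 2.
- Loc4 → South Co. plays Y (best of -5, -3, -1, -8); North Co. gets 4.
Among 2, 3, 2, 4, the best is 4 at Loc4. Subgame-perfect outcome: (Loc4, Y) with payoffs (4, -1).
Under simultaneous play:
North Co.'s best replies: W→Loc3; X→Loc2; Y→Loc4; Z→Loc1.
South Co.'s best replies: Loc1→Y; Loc2→Z; Loc3→X; Loc4→Y.
Only (Loc4, Y) has each player best-responding; Nash payoffs (4, -1).
Sequential outcome (Loc4, Y) coincides with the Nash profile (Loc4, Y).

yes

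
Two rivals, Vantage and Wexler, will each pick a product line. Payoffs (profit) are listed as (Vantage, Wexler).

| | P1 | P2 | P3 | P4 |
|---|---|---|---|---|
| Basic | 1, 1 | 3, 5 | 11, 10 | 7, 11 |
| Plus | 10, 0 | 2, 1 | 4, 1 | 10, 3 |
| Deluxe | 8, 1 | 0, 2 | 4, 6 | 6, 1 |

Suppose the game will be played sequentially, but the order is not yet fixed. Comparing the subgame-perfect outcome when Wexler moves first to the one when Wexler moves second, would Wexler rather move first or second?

If Vantage leads: Wexler's best replies are Basic→P4, Plus→P4, Deluxe→P3; Vantage's induced payoffs 7, 10, 4; outcome (Plus, P4), payoffs (10, 3).
If Wexler leads: Vantage's best replies are P1→Plus, P2→Basic, P3→Basic, P4→Plus; Wexler's induced payoffs 0, 5, 10, 3; outcome (Basic, P3), payoffs (11, 10).
Wexler gets 10 moving first and 3 moving second, so Wexler prefers to move first.

first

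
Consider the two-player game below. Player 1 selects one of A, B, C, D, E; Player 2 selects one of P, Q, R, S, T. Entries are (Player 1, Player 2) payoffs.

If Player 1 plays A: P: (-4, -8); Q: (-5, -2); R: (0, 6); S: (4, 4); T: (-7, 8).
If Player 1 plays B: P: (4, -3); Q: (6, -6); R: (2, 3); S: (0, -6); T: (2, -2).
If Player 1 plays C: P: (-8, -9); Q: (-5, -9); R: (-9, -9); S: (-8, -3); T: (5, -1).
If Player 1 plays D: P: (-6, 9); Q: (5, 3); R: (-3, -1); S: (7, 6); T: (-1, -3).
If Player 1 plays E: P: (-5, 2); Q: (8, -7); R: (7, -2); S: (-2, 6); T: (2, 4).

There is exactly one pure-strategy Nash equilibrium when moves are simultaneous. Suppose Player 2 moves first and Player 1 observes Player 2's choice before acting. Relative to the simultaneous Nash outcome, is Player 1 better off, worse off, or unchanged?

better off

Work backward from Player 1's decision.
- P → Player 1 plays B (best of -4, 4, -8, -6, -5); Player 2 gets -3.
- Q → Player 1 plays E (best of -5, 6, -5, 5, 8); Player 2 gets -7.
- R → Player 1 plays E (best of 0, 2, -9, -3, 7); Player 2 gets -2.
- S → Player 1 plays D (best of 4, 0, -8, 7, -2); Player 2 gets 6.
- T → Player 1 plays C (best of -7, 2, 5, -1, 2); Player 2 gets -1.
Among -3, -7, -2, 6, -1, the best is 6 at S. Subgame-perfect outcome: (D, S) with payoffs (7, 6).
For the simultaneous game, intersect best replies.
Player 1's best replies: P→B; Q→E; R→E; S→D; T→C.
Player 2's best replies: A→T; B→R; C→T; D→P; E→S.
Only (C, T) has each player best-responding; Nash payoffs (5, -1).
Player 1 earns 7 sequentially versus 5 at the Nash outcome: better off.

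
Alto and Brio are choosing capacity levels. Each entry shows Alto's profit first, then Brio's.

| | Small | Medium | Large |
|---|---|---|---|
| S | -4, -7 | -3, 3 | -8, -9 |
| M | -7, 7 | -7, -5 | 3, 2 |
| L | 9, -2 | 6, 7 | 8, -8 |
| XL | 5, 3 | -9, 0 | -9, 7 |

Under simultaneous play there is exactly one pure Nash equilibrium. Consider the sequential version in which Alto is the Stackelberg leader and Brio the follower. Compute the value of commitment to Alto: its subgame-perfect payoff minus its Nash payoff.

0

Backward induction with Alto moving first.
- S: BR = Medium, leader payoff -3.
- M: BR = Small, leader payoff -7.
- L: BR = Medium, leader payoff 6.
- XL: BR = Large, leader payoff -9.
Alto's induced payoffs are -3, -7, 6, -9, so Alto commits to L. Subgame-perfect outcome: (L, Medium) with payoffs (6, 7).
For the simultaneous game, intersect best replies.
Alto's best replies: Small→L; Medium→L; Large→L.
Brio's best replies: S→Medium; M→Small; L→Medium; XL→Large.
Only (L, Medium) has each player best-responding; Nash payoffs (6, 7).
Alto's commitment gain: 6 − 6 = 0.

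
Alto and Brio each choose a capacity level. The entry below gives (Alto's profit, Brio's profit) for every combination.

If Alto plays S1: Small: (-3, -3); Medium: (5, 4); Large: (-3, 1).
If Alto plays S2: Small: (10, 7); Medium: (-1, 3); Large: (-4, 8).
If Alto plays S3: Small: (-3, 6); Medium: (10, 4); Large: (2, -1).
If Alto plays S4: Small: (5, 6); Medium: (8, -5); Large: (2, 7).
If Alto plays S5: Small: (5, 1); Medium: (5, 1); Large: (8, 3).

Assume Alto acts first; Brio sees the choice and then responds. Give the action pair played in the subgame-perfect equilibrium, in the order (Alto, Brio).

(S5, Large)

Brio best-responds to each possible Alto move:
- S1 → Brio plays Medium (best of -3, 4, 1); Alto gets 5.
- S2 → Brio plays Large (best of 7, 3, 8); Alto gets -4.
- S3 → Brio plays Small (best of 6, 4, -1); Alto gets -3.
- S4 → Brio plays Large (best of 6, -5, 7); Alto gets 2.
- S5 → Brio plays Large (best of 1, 1, 3); Alto gets 8.
Among 5, -4, -3, 2, 8, the best is 8 at S5. Subgame-perfect outcome: (S5, Large) with payoffs (8, 3).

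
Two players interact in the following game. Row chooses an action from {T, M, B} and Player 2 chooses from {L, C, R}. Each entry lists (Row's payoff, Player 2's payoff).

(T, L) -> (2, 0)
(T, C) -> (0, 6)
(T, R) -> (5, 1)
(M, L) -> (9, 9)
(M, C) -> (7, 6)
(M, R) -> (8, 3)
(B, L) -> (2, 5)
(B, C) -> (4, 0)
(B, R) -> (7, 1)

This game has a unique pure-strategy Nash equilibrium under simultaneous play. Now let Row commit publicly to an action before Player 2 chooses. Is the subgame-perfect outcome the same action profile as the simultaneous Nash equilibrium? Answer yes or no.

Solve by backward induction (Row leads).
- T: BR = C, leader payoff 0.
- M: BR = L, leader payoff 9.
- B: BR = L, leader payoff 2.
Row's induced payoffs are 0, 9, 2, so Row commits to M. Subgame-perfect outcome: (M, L) with payoffs (9, 9).
Under simultaneous play:
Row's best replies: L→M; C→M; R→M.
Player 2's best replies: T→C; M→L; B→L.
Only (M, L) has each player best-responding; Nash payoffs (9, 9).
Sequential outcome (M, L) coincides with the Nash profile (M, L).

yes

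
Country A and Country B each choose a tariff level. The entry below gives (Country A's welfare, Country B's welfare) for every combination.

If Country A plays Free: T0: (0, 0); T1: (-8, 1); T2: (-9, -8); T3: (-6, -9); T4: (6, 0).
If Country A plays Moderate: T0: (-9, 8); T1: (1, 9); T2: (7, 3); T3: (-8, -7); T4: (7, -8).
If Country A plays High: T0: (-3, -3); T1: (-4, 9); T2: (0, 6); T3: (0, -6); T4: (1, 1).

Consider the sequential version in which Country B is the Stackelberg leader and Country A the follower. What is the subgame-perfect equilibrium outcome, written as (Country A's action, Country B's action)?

Country A best-responds to each possible Country B move:
- T0: BR = Free, leader payoff 0.
- T1: BR = Moderate, leader payoff 9.
- T2: BR = Moderate, leader payoff 3.
- T3: BR = High, leader payoff -6.
- T4: BR = Moderate, leader payoff -8.
Maximizing over 0, 9, 3, -6, -8, Country B chooses T1. Subgame-perfect outcome: (Moderate, T1) with payoffs (1, 9).

(Moderate, T1)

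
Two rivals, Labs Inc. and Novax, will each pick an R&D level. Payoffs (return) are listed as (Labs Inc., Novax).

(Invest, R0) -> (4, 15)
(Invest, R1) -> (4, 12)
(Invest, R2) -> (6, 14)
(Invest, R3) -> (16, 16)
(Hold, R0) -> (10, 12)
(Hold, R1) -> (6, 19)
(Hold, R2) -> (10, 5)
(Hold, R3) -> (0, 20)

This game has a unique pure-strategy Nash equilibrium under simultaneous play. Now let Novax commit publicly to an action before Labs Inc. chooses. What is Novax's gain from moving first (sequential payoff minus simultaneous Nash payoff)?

3

Labs Inc. best-responds to each possible Novax move:
- R0: BR = Hold, leader payoff 12.
- R1: BR = Hold, leader payoff 19.
- R2: BR = Hold, leader payoff 5.
- R3: BR = Invest, leader payoff 16.
Maximizing over 12, 19, 5, 16, Novax chooses R1. Subgame-perfect outcome: (Hold, R1) with payoffs (6, 19).
Under simultaneous play:
Labs Inc.'s best replies: R0→Hold; R1→Hold; R2→Hold; R3→Invest.
Novax's best replies: Invest→R3; Hold→R3.
Only (Invest, R3) has each player best-responding; Nash payoffs (16, 16).
Novax's commitment gain: 19 − 16 = 3.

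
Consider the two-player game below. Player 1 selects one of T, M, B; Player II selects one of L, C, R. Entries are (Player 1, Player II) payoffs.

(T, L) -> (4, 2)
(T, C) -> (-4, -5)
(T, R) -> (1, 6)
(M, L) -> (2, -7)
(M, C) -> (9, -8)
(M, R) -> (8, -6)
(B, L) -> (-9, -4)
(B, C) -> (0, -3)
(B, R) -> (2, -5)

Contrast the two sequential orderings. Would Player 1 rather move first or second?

If Player 1 leads: Player II's best replies are T→R, M→R, B→C; Player 1's induced payoffs 1, 8, 0; outcome (M, R), payoffs (8, -6).
If Player II leads: Player 1's best replies are L→T, C→M, R→M; Player II's induced payoffs 2, -8, -6; outcome (T, L), payoffs (4, 2).
Player 1 gets 8 moving first and 4 moving second, so Player 1 prefers to move first.

first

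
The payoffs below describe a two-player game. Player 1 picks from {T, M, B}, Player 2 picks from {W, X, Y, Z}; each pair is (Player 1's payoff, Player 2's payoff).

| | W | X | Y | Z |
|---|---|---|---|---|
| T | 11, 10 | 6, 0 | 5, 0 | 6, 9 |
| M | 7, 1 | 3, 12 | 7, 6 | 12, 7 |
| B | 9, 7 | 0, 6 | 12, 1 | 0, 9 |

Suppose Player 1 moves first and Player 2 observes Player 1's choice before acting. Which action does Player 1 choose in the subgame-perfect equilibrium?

T

Player 2 best-responds to each possible Player 1 move:
- T: Player 2 compares 10, 0, 0, 9 and picks W; Player 1 would get 11.
- M: Player 2 compares 1, 12, 6, 7 and picks X; Player 1 would get 3.
- B: Player 2 compares 7, 6, 1, 9 and picks Z; Player 1 would get 0.
Maximizing over 11, 3, 0, Player 1 chooses T. Subgame-perfect outcome: (T, W) with payoffs (11, 10).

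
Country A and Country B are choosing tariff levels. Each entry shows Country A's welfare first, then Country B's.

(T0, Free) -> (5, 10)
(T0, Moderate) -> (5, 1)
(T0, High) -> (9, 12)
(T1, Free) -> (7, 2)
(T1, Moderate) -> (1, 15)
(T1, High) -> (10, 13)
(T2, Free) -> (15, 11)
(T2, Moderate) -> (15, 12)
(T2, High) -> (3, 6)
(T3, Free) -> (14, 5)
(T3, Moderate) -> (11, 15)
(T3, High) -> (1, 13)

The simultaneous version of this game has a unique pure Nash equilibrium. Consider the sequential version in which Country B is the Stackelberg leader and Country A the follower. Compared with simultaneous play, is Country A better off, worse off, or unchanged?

worse off

Country A best-responds to each possible Country B move:
- Free → Country A plays T2 (best of 5, 7, 15, 14); Country B gets 11.
- Moderate → Country A plays T2 (best of 5, 1, 15, 11); Country B gets 12.
- High → Country A plays T1 (best of 9, 10, 3, 1); Country B gets 13.
Maximizing over 11, 12, 13, Country B chooses High. Subgame-perfect outcome: (T1, High) with payoffs (10, 13).
For the simultaneous game, intersect best replies.
Country A's best replies: Free→T2; Moderate→T2; High→T1.
Country B's best replies: T0→High; T1→Moderate; T2→Moderate; T3→Moderate.
The unique mutual best reply is (T2, Moderate), giving (15, 12).
Country A earns 10 sequentially versus 15 at the Nash outcome: worse off.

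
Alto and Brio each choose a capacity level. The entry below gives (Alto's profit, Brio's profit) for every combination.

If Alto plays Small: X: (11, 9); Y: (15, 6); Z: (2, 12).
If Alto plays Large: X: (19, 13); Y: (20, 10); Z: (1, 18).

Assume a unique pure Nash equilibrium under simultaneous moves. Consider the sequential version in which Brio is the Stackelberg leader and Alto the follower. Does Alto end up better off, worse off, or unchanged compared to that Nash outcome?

Solve by backward induction (Brio leads).
- X: Alto compares 11, 19 and picks Large; Brio would get 13.
- Y: Alto compares 15, 20 and picks Large; Brio would get 10.
- Z: Alto compares 2, 1 and picks Small; Brio would get 12.
Brio's induced payoffs are 13, 10, 12, so Brio commits to X. Subgame-perfect outcome: (Large, X) with payoffs (19, 13).
For the simultaneous game, intersect best replies.
Alto's best replies: X→Large; Y→Large; Z→Small.
Brio's best replies: Small→Z; Large→Z.
Only (Small, Z) has each player best-responding; Nash payoffs (2, 12).
Alto earns 19 sequentially versus 2 at the Nash outcome: better off.

better off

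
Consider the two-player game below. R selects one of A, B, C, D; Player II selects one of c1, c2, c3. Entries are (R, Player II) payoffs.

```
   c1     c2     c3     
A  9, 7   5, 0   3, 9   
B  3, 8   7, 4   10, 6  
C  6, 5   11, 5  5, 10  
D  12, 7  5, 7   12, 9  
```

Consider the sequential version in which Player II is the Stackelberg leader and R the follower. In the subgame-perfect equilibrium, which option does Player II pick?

Solve by backward induction (Player II leads).
- c1 → R plays D (best of 9, 3, 6, 12); Player II gets 7.
- c2 → R plays C (best of 5, 7, 11, 5); Player II gets 5.
- c3 → R plays D (best of 3, 10, 5, 12); Player II gets 9.
Among 7, 5, 9, the best is 9 at c3. Subgame-perfect outcome: (D, c3) with payoffs (12, 9).

c3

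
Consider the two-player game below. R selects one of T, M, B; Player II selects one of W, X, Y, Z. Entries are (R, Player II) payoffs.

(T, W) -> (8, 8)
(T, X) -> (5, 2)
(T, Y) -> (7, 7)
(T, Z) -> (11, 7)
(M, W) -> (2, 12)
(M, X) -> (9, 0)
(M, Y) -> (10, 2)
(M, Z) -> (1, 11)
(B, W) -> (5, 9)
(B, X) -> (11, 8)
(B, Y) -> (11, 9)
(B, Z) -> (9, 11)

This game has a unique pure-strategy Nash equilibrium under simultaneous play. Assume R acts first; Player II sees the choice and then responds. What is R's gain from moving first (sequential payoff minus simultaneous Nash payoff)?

1

Player II best-responds to each possible R move:
- T → Player II plays W (best of 8, 2, 7, 7); R gets 8.
- M → Player II plays W (best of 12, 0, 2, 11); R gets 2.
- B → Player II plays Z (best of 9, 8, 9, 11); R gets 9.
Maximizing over 8, 2, 9, R chooses B. Subgame-perfect outcome: (B, Z) with payoffs (9, 11).
Now find the simultaneous Nash equilibrium.
R's best replies: W→T; X→B; Y→B; Z→T.
Player II's best replies: T→W; M→W; B→Z.
Only (T, W) has each player best-responding; Nash payoffs (8, 8).
R's commitment gain: 9 − 8 = 1.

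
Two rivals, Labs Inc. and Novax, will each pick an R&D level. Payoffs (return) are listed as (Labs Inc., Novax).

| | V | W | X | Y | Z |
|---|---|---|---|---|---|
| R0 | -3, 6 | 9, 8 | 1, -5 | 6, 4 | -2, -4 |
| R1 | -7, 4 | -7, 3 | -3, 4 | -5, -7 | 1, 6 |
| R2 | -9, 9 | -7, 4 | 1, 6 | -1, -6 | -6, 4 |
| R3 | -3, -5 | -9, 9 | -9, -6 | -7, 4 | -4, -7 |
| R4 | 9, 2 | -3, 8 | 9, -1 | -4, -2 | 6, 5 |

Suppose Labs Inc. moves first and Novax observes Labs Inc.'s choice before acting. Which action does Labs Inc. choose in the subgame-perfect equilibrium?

Backward induction with Labs Inc. moving first.
- R0: Novax compares 6, 8, -5, 4, -4 and picks W; Labs Inc. would get 9.
- R1: Novax compares 4, 3, 4, -7, 6 and picks Z; Labs Inc. would get 1.
- R2: Novax compares 9, 4, 6, -6, 4 and picks V; Labs Inc. would get -9.
- R3: Novax compares -5, 9, -6, 4, -7 and picks W; Labs Inc. would get -9.
- R4: Novax compares 2, 8, -1, -2, 5 and picks W; Labs Inc. would get -3.
Among 9, 1, -9, -9, -3, the best is 9 at R0. Subgame-perfect outcome: (R0, W) with payoffs (9, 8).

R0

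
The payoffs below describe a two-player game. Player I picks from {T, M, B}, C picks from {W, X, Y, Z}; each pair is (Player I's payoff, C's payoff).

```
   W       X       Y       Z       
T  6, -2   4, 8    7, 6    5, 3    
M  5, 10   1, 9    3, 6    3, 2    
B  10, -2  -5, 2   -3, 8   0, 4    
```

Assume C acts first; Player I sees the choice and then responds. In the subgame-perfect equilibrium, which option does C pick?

Backward induction with C moving first.
- W: Player I compares 6, 5, 10 and picks B; C would get -2.
- X: Player I compares 4, 1, -5 and picks T; C would get 8.
- Y: Player I compares 7, 3, -3 and picks T; C would get 6.
- Z: Player I compares 5, 3, 0 and picks T; C would get 3.
C's induced payoffs are -2, 8, 6, 3, so C commits to X. Subgame-perfect outcome: (T, X) with payoffs (4, 8).

X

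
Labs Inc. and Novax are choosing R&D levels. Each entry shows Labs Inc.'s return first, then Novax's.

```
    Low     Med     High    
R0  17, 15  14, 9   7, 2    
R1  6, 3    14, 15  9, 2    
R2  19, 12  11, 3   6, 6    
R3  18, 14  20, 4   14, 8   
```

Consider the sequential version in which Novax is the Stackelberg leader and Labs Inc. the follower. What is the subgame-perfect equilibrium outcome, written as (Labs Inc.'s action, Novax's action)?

(R2, Low)

Backward induction with Novax moving first.
- Low → Labs Inc. plays R2 (best of 17, 6, 19, 18); Novax gets 12.
- Med → Labs Inc. plays R3 (best of 14, 14, 11, 20); Novax gets 4.
- High → Labs Inc. plays R3 (best of 7, 9, 6, 14); Novax gets 8.
Maximizing over 12, 4, 8, Novax chooses Low. Subgame-perfect outcome: (R2, Low) with payoffs (19, 12).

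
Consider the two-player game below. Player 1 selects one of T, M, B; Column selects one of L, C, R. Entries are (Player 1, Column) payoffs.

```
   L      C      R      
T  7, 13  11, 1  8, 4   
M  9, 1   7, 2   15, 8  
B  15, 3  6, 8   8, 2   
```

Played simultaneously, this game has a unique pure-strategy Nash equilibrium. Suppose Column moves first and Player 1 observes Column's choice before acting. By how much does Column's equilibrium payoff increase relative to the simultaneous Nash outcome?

0

Work backward from Player 1's decision.
- L: BR = B, leader payoff 3.
- C: BR = T, leader payoff 1.
- R: BR = M, leader payoff 8.
Maximizing over 3, 1, 8, Column chooses R. Subgame-perfect outcome: (M, R) with payoffs (15, 8).
For the simultaneous game, intersect best replies.
Player 1's best replies: L→B; C→T; R→M.
Column's best replies: T→L; M→R; B→C.
The unique mutual best reply is (M, R), giving (15, 8).
Column's commitment gain: 8 − 8 = 0.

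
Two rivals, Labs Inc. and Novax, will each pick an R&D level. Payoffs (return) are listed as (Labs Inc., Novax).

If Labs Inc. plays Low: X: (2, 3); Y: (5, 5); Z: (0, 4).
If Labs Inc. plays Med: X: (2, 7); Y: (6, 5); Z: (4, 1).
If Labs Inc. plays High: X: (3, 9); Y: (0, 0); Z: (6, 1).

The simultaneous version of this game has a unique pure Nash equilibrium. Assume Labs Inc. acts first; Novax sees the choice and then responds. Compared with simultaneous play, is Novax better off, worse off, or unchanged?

Novax best-responds to each possible Labs Inc. move:
- Low: BR = Y, leader payoff 5.
- Med: BR = X, leader payoff 2.
- High: BR = X, leader payoff 3.
Labs Inc.'s induced payoffs are 5, 2, 3, so Labs Inc. commits to Low. Subgame-perfect outcome: (Low, Y) with payoffs (5, 5).
Now find the simultaneous Nash equilibrium.
Labs Inc.'s best replies: X→High; Y→Med; Z→High.
Novax's best replies: Low→Y; Med→X; High→X.
The unique mutual best reply is (High, X), giving (3, 9).
Novax earns 5 sequentially versus 9 at the Nash outcome: worse off.

worse off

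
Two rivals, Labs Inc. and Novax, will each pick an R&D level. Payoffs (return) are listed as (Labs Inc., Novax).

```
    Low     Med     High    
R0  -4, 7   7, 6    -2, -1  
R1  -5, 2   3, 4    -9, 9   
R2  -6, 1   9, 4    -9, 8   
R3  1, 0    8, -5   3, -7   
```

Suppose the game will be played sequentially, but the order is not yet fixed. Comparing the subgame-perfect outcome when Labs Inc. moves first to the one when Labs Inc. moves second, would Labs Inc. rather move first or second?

second

If Labs Inc. leads: Novax's best replies are R0→Low, R1→High, R2→High, R3→Low; Labs Inc.'s induced payoffs -4, -9, -9, 1; outcome (R3, Low), payoffs (1, 0).
If Novax leads: Labs Inc.'s best replies are Low→R3, Med→R2, High→R3; Novax's induced payoffs 0, 4, -7; outcome (R2, Med), payoffs (9, 4).
Labs Inc. gets 1 moving first and 9 moving second, so Labs Inc. prefers to move second.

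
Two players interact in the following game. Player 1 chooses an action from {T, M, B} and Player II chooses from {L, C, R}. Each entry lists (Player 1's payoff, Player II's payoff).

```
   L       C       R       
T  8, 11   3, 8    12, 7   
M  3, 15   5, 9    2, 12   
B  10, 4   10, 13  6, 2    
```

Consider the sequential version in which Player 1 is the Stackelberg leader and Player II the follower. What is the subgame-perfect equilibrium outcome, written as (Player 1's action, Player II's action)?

Work backward from Player II's decision.
- T: BR = L, leader payoff 8.
- M: BR = L, leader payoff 3.
- B: BR = C, leader payoff 10.
Maximizing over 8, 3, 10, Player 1 chooses B. Subgame-perfect outcome: (B, C) with payoffs (10, 13).

(B, C)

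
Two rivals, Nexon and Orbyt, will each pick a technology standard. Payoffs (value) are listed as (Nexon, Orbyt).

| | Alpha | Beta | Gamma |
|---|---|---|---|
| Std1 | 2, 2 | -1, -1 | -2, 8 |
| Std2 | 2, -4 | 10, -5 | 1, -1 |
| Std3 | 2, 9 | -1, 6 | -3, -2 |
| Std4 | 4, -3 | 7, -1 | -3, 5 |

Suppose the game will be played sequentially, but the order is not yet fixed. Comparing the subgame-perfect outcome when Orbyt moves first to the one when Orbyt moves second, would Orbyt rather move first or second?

second

If Nexon leads: Orbyt's best replies are Std1→Gamma, Std2→Gamma, Std3→Alpha, Std4→Gamma; Nexon's induced payoffs -2, 1, 2, -3; outcome (Std3, Alpha), payoffs (2, 9).
If Orbyt leads: Nexon's best replies are Alpha→Std4, Beta→Std2, Gamma→Std2; Orbyt's induced payoffs -3, -5, -1; outcome (Std2, Gamma), payoffs (1, -1).
Orbyt gets -1 moving first and 9 moving second, so Orbyt prefers to move second.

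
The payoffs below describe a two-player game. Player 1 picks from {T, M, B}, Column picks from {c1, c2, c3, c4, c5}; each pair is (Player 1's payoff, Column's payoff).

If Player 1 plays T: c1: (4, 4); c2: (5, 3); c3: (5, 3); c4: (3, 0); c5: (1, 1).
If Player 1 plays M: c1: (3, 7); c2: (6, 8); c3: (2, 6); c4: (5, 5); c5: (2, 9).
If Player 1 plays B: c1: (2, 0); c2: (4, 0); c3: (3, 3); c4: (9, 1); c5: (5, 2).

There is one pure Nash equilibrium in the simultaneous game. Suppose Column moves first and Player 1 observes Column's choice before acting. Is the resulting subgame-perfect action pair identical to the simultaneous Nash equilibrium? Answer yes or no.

Work backward from Player 1's decision.
- c1: Player 1 compares 4, 3, 2 and picks T; Column would get 4.
- c2: Player 1 compares 5, 6, 4 and picks M; Column would get 8.
- c3: Player 1 compares 5, 2, 3 and picks T; Column would get 3.
- c4: Player 1 compares 3, 5, 9 and picks B; Column would get 1.
- c5: Player 1 compares 1, 2, 5 and picks B; Column would get 2.
Maximizing over 4, 8, 3, 1, 2, Column chooses c2. Subgame-perfect outcome: (M, c2) with payoffs (6, 8).
Under simultaneous play:
Player 1's best replies: c1→T; c2→M; c3→T; c4→B; c5→B.
Column's best replies: T→c1; M→c5; B→c3.
Only (T, c1) has each player best-responding; Nash payoffs (4, 4).
Sequential outcome (M, c2) differs from the Nash profile (T, c1).

no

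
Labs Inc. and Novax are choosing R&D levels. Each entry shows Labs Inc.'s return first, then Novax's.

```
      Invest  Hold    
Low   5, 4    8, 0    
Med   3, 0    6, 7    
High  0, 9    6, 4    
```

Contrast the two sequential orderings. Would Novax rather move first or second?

If Labs Inc. leads: Novax's best replies are Low→Invest, Med→Hold, High→Invest; Labs Inc.'s induced payoffs 5, 6, 0; outcome (Med, Hold), payoffs (6, 7).
If Novax leads: Labs Inc.'s best replies are Invest→Low, Hold→Low; Novax's induced payoffs 4, 0; outcome (Low, Invest), payoffs (5, 4).
Novax gets 4 moving first and 7 moving second, so Novax prefers to move second.

second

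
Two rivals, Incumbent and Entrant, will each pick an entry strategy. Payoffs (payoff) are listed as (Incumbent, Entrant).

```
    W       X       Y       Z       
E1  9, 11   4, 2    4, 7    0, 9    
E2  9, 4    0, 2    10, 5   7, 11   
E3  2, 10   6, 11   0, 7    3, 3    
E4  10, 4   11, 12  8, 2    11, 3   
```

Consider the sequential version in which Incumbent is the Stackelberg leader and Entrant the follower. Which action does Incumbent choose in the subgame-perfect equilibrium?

E4

Work backward from Entrant's decision.
- E1 → Entrant plays W (best of 11, 2, 7, 9); Incumbent gets 9.
- E2 → Entrant plays Z (best of 4, 2, 5, 11); Incumbent gets 7.
- E3 → Entrant plays X (best of 10, 11, 7, 3); Incumbent gets 6.
- E4 → Entrant plays X (best of 4, 12, 2, 3); Incumbent gets 11.
Incumbent's induced payoffs are 9, 7, 6, 11, so Incumbent commits to E4. Subgame-perfect outcome: (E4, X) with payoffs (11, 12).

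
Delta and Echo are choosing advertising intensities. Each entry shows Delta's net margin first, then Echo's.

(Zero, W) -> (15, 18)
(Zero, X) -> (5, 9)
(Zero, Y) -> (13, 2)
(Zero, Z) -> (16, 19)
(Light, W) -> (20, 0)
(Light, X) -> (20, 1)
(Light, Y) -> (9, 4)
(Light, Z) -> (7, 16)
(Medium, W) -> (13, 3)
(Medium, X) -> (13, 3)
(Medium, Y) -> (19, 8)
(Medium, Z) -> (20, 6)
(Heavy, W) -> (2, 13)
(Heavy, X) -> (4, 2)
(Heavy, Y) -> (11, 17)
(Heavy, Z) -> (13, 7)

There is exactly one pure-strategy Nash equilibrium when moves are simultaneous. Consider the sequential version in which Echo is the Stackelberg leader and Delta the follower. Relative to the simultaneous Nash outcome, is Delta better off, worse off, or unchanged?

Delta best-responds to each possible Echo move:
- W → Delta plays Light (best of 15, 20, 13, 2); Echo gets 0.
- X → Delta plays Light (best of 5, 20, 13, 4); Echo gets 1.
- Y → Delta plays Medium (best of 13, 9, 19, 11); Echo gets 8.
- Z → Delta plays Medium (best of 16, 7, 20, 13); Echo gets 6.
Echo's induced payoffs are 0, 1, 8, 6, so Echo commits to Y. Subgame-perfect outcome: (Medium, Y) with payoffs (19, 8).
Now find the simultaneous Nash equilibrium.
Delta's best replies: W→Light; X→Light; Y→Medium; Z→Medium.
Echo's best replies: Zero→Z; Light→Z; Medium→Y; Heavy→Y.
Only (Medium, Y) has each player best-responding; Nash payoffs (19, 8).
Delta earns 19 sequentially versus 19 at the Nash outcome: unchanged.

unchanged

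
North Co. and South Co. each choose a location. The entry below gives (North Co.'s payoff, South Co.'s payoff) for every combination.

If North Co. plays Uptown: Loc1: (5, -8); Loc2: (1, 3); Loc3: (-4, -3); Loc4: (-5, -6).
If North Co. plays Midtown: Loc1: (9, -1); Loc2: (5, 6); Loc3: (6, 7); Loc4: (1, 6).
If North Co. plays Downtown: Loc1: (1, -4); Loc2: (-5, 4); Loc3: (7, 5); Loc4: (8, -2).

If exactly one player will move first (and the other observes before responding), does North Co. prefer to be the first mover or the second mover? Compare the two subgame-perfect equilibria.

first

If North Co. leads: South Co.'s best replies are Uptown→Loc2, Midtown→Loc3, Downtown→Loc3; North Co.'s induced payoffs 1, 6, 7; outcome (Downtown, Loc3), payoffs (7, 5).
If South Co. leads: North Co.'s best replies are Loc1→Midtown, Loc2→Midtown, Loc3→Downtown, Loc4→Downtown; South Co.'s induced payoffs -1, 6, 5, -2; outcome (Midtown, Loc2), payoffs (5, 6).
North Co. gets 7 moving first and 5 moving second, so North Co. prefers to move first.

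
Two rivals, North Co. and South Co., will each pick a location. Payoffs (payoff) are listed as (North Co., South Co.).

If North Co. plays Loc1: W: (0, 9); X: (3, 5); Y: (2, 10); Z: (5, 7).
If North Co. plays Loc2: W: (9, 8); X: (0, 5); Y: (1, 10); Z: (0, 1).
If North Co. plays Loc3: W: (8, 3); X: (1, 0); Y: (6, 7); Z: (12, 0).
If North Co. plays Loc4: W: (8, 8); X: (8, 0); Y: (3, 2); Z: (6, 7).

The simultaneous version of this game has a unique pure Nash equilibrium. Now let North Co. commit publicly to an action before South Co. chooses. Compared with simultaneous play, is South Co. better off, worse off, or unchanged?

better off

Solve by backward induction (North Co. leads).
- Loc1 → South Co. plays Y (best of 9, 5, 10, 7); North Co. gets 2.
- Loc2 → South Co. plays Y (best of 8, 5, 10, 1); North Co. gets 1.
- Loc3 → South Co. plays Y (best of 3, 0, 7, 0); North Co. gets 6.
- Loc4 → South Co. plays W (best of 8, 0, 2, 7); North Co. gets 8.
Maximizing over 2, 1, 6, 8, North Co. chooses Loc4. Subgame-perfect outcome: (Loc4, W) with payoffs (8, 8).
Now find the simultaneous Nash equilibrium.
North Co.'s best replies: W→Loc2; X→Loc4; Y→Loc3; Z→Loc3.
South Co.'s best replies: Loc1→Y; Loc2→Y; Loc3→Y; Loc4→W.
Only (Loc3, Y) has each player best-responding; Nash payoffs (6, 7).
South Co. earns 8 sequentially versus 7 at the Nash outcome: better off.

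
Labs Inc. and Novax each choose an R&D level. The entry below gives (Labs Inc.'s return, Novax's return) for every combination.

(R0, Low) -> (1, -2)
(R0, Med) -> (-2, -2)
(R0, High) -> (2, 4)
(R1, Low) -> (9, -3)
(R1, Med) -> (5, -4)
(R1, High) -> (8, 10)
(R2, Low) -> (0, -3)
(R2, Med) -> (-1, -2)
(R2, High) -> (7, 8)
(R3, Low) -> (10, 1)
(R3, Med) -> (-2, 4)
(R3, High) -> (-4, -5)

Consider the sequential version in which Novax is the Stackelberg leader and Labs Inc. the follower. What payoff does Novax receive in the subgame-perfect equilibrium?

Labs Inc. best-responds to each possible Novax move:
- Low: Labs Inc. compares 1, 9, 0, 10 and picks R3; Novax would get 1.
- Med: Labs Inc. compares -2, 5, -1, -2 and picks R1; Novax would get -4.
- High: Labs Inc. compares 2, 8, 7, -4 and picks R1; Novax would get 10.
Novax's induced payoffs are 1, -4, 10, so Novax commits to High. Subgame-perfect outcome: (R1, High) with payoffs (8, 10).

10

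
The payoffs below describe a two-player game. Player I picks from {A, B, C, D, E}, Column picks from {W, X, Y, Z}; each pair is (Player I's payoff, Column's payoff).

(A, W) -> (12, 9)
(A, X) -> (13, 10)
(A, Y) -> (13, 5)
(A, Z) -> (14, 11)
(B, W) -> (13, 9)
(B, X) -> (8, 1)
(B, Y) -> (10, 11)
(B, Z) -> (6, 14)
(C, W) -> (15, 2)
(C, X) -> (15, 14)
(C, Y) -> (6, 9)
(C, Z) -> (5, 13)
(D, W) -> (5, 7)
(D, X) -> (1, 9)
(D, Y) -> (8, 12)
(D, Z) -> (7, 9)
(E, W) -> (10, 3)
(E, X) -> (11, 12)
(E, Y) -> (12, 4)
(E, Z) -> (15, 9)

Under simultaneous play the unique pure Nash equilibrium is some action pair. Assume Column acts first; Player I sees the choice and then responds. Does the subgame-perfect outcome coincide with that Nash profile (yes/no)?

yes

Work backward from Player I's decision.
- W → Player I plays C (best of 12, 13, 15, 5, 10); Column gets 2.
- X → Player I plays C (best of 13, 8, 15, 1, 11); Column gets 14.
- Y → Player I plays A (best of 13, 10, 6, 8, 12); Column gets 5.
- Z → Player I plays E (best of 14, 6, 5, 7, 15); Column gets 9.
Among 2, 14, 5, 9, the best is 14 at X. Subgame-perfect outcome: (C, X) with payoffs (15, 14).
Under simultaneous play:
Player I's best replies: W→C; X→C; Y→A; Z→E.
Column's best replies: A→Z; B→Z; C→X; D→Y; E→X.
Only (C, X) has each player best-responding; Nash payoffs (15, 14).
Sequential outcome (C, X) coincides with the Nash profile (C, X).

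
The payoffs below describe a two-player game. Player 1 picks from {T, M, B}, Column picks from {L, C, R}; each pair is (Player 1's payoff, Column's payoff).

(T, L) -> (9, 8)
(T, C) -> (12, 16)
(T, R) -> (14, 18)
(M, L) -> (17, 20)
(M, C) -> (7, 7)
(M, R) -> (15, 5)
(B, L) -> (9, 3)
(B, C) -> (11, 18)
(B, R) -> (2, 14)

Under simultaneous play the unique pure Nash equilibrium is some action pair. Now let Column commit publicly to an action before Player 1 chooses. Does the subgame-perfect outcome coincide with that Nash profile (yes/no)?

yes

Player 1 best-responds to each possible Column move:
- L: Player 1 compares 9, 17, 9 and picks M; Column would get 20.
- C: Player 1 compares 12, 7, 11 and picks T; Column would get 16.
- R: Player 1 compares 14, 15, 2 and picks M; Column would get 5.
Maximizing over 20, 16, 5, Column chooses L. Subgame-perfect outcome: (M, L) with payoffs (17, 20).
Under simultaneous play:
Player 1's best replies: L→M; C→T; R→M.
Column's best replies: T→R; M→L; B→C.
The unique mutual best reply is (M, L), giving (17, 20).
Sequential outcome (M, L) coincides with the Nash profile (M, L).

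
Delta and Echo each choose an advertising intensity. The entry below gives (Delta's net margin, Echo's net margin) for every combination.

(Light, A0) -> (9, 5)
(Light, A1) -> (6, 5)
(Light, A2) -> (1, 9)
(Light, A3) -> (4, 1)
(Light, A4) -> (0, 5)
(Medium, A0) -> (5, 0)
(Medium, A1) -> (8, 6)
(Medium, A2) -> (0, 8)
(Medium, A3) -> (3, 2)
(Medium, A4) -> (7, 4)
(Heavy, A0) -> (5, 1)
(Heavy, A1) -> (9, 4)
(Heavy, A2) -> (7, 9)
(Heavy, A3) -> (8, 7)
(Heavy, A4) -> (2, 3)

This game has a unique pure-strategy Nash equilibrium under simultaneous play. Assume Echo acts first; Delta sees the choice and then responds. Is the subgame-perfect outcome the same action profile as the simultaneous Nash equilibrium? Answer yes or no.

Backward induction with Echo moving first.
- A0 → Delta plays Light (best of 9, 5, 5); Echo gets 5.
- A1 → Delta plays Heavy (best of 6, 8, 9); Echo gets 4.
- A2 → Delta plays Heavy (best of 1, 0, 7); Echo gets 9.
- A3 → Delta plays Heavy (best of 4, 3, 8); Echo gets 7.
- A4 → Delta plays Medium (best of 0, 7, 2); Echo gets 4.
Among 5, 4, 9, 7, 4, the best is 9 at A2. Subgame-perfect outcome: (Heavy, A2) with payoffs (7, 9).
Under simultaneous play:
Delta's best replies: A0→Light; A1→Heavy; A2→Heavy; A3→Heavy; A4→Medium.
Echo's best replies: Light→A2; Medium→A2; Heavy→A2.
The unique mutual best reply is (Heavy, A2), giving (7, 9).
Sequential outcome (Heavy, A2) coincides with the Nash profile (Heavy, A2).

yes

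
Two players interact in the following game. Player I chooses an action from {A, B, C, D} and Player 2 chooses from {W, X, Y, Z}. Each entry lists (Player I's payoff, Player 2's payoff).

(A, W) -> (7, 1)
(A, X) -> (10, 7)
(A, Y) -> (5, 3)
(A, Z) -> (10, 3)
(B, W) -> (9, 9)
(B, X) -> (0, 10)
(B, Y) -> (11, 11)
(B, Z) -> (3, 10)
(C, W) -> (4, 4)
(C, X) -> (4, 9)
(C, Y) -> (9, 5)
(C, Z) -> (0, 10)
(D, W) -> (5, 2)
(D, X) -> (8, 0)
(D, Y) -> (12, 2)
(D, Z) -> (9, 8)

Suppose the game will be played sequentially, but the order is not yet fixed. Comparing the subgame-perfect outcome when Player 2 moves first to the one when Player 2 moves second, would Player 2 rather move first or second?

second

If Player I leads: Player 2's best replies are A→X, B→Y, C→Z, D→Z; Player I's induced payoffs 10, 11, 0, 9; outcome (B, Y), payoffs (11, 11).
If Player 2 leads: Player I's best replies are W→B, X→A, Y→D, Z→A; Player 2's induced payoffs 9, 7, 2, 3; outcome (B, W), payoffs (9, 9).
Player 2 gets 9 moving first and 11 moving second, so Player 2 prefers to move second.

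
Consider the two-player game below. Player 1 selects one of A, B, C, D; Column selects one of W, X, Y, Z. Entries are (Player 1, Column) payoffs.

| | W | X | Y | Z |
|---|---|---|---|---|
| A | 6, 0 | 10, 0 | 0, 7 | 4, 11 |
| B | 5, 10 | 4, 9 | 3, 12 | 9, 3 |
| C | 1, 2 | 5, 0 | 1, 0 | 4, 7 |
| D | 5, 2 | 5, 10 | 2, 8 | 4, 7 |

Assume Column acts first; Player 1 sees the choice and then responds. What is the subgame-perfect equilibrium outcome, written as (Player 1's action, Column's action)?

(B, Y)

Player 1 best-responds to each possible Column move:
- W: Player 1 compares 6, 5, 1, 5 and picks A; Column would get 0.
- X: Player 1 compares 10, 4, 5, 5 and picks A; Column would get 0.
- Y: Player 1 compares 0, 3, 1, 2 and picks B; Column would get 12.
- Z: Player 1 compares 4, 9, 4, 4 and picks B; Column would get 3.
Among 0, 0, 12, 3, the best is 12 at Y. Subgame-perfect outcome: (B, Y) with payoffs (3, 12).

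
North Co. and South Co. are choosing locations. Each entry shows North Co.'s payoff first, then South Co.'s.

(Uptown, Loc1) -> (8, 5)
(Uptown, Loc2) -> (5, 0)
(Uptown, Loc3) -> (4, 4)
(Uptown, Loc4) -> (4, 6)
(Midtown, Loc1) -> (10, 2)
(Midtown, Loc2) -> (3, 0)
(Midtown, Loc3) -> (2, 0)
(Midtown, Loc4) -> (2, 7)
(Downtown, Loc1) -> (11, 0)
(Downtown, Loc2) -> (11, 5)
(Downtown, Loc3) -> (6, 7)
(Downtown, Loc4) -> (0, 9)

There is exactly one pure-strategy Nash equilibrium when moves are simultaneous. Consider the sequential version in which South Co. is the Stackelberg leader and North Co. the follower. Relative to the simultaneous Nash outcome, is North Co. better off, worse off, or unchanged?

Solve by backward induction (South Co. leads).
- Loc1 → North Co. plays Downtown (best of 8, 10, 11); South Co. gets 0.
- Loc2 → North Co. plays Downtown (best of 5, 3, 11); South Co. gets 5.
- Loc3 → North Co. plays Downtown (best of 4, 2, 6); South Co. gets 7.
- Loc4 → North Co. plays Uptown (best of 4, 2, 0); South Co. gets 6.
South Co.'s induced payoffs are 0, 5, 7, 6, so South Co. commits to Loc3. Subgame-perfect outcome: (Downtown, Loc3) with payoffs (6, 7).
Under simultaneous play:
North Co.'s best replies: Loc1→Downtown; Loc2→Downtown; Loc3→Downtown; Loc4→Uptown.
South Co.'s best replies: Uptown→Loc4; Midtown→Loc4; Downtown→Loc4.
Only (Uptown, Loc4) has each player best-responding; Nash payoffs (4, 6).
North Co. earns 6 sequentially versus 4 at the Nash outcome: better off.

better off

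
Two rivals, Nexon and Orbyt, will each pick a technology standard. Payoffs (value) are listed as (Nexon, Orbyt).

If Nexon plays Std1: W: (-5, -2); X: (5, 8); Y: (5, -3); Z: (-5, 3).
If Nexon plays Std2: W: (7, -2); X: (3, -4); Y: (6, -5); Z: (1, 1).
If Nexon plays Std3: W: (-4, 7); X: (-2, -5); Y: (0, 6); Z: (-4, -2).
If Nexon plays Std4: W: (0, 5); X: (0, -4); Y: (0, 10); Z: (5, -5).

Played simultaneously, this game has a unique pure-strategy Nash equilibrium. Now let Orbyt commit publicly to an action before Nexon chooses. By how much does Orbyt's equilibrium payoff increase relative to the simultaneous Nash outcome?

0

Solve by backward induction (Orbyt leads).
- W: BR = Std2, leader payoff -2.
- X: BR = Std1, leader payoff 8.
- Y: BR = Std2, leader payoff -5.
- Z: BR = Std4, leader payoff -5.
Among -2, 8, -5, -5, the best is 8 at X. Subgame-perfect outcome: (Std1, X) with payoffs (5, 8).
For the simultaneous game, intersect best replies.
Nexon's best replies: W→Std2; X→Std1; Y→Std2; Z→Std4.
Orbyt's best replies: Std1→X; Std2→Z; Std3→W; Std4→Y.
The unique mutual best reply is (Std1, X), giving (5, 8).
Orbyt's commitment gain: 8 − 8 = 0.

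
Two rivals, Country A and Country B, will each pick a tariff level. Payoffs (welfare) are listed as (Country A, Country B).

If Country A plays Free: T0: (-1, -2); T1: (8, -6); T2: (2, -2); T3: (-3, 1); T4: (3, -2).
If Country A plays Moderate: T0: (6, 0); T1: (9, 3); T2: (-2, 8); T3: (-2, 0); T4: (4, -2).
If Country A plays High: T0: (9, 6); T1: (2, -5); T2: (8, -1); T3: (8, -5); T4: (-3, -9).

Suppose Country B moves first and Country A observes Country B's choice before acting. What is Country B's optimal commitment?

Country A best-responds to each possible Country B move:
- T0 → Country A plays High (best of -1, 6, 9); Country B gets 6.
- T1 → Country A plays Moderate (best of 8, 9, 2); Country B gets 3.
- T2 → Country A plays High (best of 2, -2, 8); Country B gets -1.
- T3 → Country A plays High (best of -3, -2, 8); Country B gets -5.
- T4 → Country A plays Moderate (best of 3, 4, -3); Country B gets -2.
Among 6, 3, -1, -5, -2, the best is 6 at T0. Subgame-perfect outcome: (High, T0) with payoffs (9, 6).

T0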